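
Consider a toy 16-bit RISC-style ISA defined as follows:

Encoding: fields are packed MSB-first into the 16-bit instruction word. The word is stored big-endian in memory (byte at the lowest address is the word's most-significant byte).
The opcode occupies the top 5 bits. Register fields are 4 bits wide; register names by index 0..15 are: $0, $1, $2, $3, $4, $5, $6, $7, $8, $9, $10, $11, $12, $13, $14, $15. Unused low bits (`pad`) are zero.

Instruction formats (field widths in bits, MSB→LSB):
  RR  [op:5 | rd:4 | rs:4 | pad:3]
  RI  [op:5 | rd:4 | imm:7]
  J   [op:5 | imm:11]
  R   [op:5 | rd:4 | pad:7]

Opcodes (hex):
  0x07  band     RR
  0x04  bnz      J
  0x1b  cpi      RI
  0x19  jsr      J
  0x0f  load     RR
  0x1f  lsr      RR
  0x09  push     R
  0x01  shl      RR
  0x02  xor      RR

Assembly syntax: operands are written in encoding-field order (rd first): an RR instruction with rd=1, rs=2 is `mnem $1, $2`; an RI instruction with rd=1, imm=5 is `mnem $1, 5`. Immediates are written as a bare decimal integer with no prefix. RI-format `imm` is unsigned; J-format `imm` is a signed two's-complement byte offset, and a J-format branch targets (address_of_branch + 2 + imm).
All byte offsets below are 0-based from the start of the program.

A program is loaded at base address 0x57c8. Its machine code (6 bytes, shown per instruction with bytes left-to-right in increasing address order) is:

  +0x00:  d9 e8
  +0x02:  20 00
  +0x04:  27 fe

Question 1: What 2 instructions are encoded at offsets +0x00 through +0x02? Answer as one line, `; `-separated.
cpi $3, 104; bnz 0

+0x00: d9 e8 ⇒ word 0xd9e8 (big)
  opcode bits[15:11]=0x1b: cpi/RI
  rd: (w>>7)&0xf=0x3 → $3
  imm: (w>>0)&0x7f=0x68 → 104
+0x02: 20 00 ⇒ word 0x2000 (big)
  opcode bits[15:11]=0x4: bnz/J
  imm: (w>>0)&0x7ff=0x0 → 0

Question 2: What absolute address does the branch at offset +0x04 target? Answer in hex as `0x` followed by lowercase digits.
@+04  big-endian(27 fe) = 0x27fe
  op=0x27fe>>11=0x4 ⇒ bnz (J)
  [10:0] imm=2046 (s11→-2) = -2
  target = base 0x57c8 + off 0x04 + 2 + imm -2 = 0x57cc

0x57cc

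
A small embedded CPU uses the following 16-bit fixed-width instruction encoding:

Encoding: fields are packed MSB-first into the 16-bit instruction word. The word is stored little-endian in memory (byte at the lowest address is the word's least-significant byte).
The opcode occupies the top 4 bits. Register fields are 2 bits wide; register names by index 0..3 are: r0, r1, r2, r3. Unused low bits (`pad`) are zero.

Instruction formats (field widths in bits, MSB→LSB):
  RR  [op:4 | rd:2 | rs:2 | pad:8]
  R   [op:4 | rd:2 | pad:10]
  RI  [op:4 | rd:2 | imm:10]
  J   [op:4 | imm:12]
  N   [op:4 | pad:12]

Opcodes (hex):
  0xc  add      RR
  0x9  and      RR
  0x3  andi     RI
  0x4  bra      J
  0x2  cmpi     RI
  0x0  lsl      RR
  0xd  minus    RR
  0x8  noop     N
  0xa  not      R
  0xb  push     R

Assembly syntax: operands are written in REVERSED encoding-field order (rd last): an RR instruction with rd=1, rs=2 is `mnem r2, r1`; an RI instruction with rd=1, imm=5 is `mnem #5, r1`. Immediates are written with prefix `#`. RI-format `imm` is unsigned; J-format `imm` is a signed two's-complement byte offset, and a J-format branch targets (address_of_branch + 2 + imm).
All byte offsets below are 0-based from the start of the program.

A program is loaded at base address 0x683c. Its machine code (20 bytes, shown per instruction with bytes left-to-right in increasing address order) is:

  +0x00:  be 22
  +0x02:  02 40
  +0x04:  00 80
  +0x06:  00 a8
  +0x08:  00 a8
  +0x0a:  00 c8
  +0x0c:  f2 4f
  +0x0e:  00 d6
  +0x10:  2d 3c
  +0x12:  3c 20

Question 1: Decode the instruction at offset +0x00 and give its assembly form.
cmpi #702, r0

@+00  little-endian(be 22) = 0x22be
  op=0x22be>>12=0x2 ⇒ cmpi (RI)
  rd@[11:10]=0x0 ⇒ r0
  imm@[9:0]=0x2be ⇒ #702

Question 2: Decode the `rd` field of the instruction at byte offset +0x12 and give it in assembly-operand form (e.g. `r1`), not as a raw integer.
[12] 3c 20 → 0x203c
  op=0x203c>>12=0x2 ⇒ cmpi (RI)
  rd@[11:10]=0x0 ⇒ r0
  imm@[9:0]=0x3c ⇒ #60

r0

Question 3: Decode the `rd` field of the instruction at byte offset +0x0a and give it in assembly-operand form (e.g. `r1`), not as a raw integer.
r2

off 0x0a: read 00 c8 as little → 0xc800
  op=0xc800>>12=0xc ⇒ add (RR)
  rd: (w>>10)&0x3=0x2 → r2
  rs: (w>>8)&0x3=0x0 → r0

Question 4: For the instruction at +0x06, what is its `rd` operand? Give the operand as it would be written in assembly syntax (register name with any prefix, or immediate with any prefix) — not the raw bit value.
r2

@+06  little-endian(00 a8) = 0xa800
  top 4b → 0xa → not [R]
  rd@[11:10]=0x2 ⇒ r2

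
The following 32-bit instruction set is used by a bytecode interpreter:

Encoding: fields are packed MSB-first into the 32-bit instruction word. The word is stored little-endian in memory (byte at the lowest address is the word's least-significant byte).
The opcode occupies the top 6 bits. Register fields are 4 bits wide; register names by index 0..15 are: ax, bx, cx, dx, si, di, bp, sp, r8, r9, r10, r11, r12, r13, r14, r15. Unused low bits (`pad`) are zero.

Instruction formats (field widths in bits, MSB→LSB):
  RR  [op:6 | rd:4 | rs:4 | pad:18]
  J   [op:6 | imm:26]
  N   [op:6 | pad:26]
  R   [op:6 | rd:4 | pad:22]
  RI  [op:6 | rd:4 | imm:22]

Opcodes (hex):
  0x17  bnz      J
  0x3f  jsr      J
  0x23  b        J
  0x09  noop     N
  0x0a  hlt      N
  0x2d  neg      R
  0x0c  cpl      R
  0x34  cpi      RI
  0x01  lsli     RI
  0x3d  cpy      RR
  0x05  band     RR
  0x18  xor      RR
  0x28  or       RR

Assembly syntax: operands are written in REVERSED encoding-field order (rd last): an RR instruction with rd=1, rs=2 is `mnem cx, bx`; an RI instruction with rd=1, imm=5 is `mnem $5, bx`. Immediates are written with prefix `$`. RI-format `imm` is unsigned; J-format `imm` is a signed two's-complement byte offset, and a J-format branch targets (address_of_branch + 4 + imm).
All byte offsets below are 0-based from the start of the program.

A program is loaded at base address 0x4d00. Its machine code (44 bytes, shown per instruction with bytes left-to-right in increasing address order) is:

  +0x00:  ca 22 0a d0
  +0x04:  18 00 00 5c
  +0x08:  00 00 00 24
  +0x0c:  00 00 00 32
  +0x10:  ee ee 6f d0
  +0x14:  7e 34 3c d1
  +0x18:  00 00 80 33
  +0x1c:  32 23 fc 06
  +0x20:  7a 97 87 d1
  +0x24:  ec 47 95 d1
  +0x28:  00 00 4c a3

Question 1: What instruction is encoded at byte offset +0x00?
cpi $664266, ax

off 0x00: read ca 22 0a d0 as little → 0xd00a22ca
  top 6b → 0x34 → cpi [RI]
  rd@[25:22]=0x0 ⇒ ax
  imm@[21:0]=0xa22ca ⇒ $664266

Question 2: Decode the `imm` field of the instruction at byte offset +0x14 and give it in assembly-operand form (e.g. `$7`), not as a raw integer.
$3945598

[14] 7e 34 3c d1 → 0xd13c347e
  top 6b → 0x34 → cpi [RI]
  rd: (w>>22)&0xf=0x4 → si
  imm: (w>>0)&0x3fffff=0x3c347e → $3945598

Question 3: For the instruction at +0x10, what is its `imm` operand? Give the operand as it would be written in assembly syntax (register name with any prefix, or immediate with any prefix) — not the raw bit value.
+0x10: ee ee 6f d0 ⇒ word 0xd06feeee (little)
  opcode bits[31:26]=0x34: cpi/RI
  rd@[25:22]=0x1 ⇒ bx
  imm@[21:0]=0x2feeee ⇒ $3141358

$3141358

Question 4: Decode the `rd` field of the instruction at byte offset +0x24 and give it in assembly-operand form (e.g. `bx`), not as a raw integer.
+0x24: ec 47 95 d1 ⇒ word 0xd19547ec (little)
  opcode bits[31:26]=0x34: cpi/RI
  rd@[25:22]=0x6 ⇒ bp
  imm@[21:0]=0x1547ec ⇒ $1394668

bp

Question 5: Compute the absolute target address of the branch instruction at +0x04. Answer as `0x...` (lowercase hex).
off 0x04: read 18 00 00 5c as little → 0x5c000018
  opcode bits[31:26]=0x17: bnz/J
  [25:0] imm=24 = $24
  target = base 0x4d00 + off 0x04 + 4 + imm 24 = 0x4d20

0x4d20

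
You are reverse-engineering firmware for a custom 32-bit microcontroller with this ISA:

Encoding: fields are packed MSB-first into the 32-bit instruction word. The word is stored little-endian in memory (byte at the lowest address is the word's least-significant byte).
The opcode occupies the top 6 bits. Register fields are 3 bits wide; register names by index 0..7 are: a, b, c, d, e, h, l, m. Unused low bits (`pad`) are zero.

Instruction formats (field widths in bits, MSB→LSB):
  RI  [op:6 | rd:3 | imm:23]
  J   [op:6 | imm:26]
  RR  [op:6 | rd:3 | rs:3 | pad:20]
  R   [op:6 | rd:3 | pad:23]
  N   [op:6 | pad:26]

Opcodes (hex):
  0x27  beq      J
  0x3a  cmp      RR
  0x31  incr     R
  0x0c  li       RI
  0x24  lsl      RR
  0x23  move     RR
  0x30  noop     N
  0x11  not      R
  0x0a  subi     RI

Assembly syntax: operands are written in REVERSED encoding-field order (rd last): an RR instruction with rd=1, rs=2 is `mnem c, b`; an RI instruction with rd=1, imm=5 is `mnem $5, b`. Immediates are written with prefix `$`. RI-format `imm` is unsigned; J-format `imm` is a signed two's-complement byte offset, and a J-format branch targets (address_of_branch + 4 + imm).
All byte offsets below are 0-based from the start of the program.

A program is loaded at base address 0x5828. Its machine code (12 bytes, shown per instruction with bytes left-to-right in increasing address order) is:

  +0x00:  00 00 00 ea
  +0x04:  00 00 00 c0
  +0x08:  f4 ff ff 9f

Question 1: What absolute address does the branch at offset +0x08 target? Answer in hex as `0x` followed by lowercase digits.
0x5828

@+08  little-endian(f4 ff ff 9f) = 0x9ffffff4
  top 6b → 0x27 → beq [J]
  imm: (w>>0)&0x3ffffff=0x3fffff4 (s26→-12) → $-12
  target = base 0x5828 + off 0x08 + 4 + imm -12 = 0x5828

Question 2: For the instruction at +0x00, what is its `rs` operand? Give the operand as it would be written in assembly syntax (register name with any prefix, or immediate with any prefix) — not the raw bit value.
@+00  little-endian(00 00 00 ea) = 0xea000000
  opcode bits[31:26]=0x3a: cmp/RR
  rd: (w>>23)&0x7=0x4 → e
  rs: (w>>20)&0x7=0x0 → a

a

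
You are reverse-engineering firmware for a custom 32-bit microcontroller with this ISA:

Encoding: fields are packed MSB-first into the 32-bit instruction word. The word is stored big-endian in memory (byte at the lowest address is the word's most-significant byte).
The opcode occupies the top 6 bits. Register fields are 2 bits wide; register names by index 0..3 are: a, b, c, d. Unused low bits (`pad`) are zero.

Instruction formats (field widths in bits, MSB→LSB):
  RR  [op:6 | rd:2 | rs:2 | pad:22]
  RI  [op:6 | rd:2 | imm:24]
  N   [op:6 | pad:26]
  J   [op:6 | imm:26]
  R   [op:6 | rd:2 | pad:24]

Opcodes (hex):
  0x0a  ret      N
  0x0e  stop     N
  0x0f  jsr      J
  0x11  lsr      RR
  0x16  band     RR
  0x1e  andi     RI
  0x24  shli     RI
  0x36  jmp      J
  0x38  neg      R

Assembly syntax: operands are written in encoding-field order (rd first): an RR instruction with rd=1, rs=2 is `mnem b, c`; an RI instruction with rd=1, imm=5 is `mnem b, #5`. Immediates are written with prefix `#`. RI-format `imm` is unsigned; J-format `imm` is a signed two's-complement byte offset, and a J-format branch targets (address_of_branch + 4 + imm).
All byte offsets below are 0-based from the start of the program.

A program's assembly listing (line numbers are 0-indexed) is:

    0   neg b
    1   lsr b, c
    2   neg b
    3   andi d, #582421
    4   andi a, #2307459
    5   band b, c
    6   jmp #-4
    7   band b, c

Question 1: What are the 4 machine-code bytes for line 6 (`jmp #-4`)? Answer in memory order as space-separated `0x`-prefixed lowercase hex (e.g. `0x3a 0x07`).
L6: jmp op=0x36:6|imm=-4:26 ⇒ 0xdbfffffc ⇒ big db ff ff fc

0xdb 0xff 0xff 0xfc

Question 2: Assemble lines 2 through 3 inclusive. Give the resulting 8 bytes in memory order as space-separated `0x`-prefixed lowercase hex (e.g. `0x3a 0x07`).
2. neg fields op=0x38:6|rd=1:2|pad=0:24 → word e1000000h → e1 00 00 00
3. andi fields op=0x1e:6|rd=3:2|imm=582421:24 → word 7b08e315h → 7b 08 e3 15

0xe1 0x00 0x00 0x00 0x7b 0x08 0xe3 0x15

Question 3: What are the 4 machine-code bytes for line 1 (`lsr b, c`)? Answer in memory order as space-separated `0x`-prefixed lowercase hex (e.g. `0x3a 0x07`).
line 1 (lsr): pack op=0x11:6|rd=1:2|rs=2:2|pad=0:22 = 0x45800000; big→ 45 80 00 00

0x45 0x80 0x00 0x00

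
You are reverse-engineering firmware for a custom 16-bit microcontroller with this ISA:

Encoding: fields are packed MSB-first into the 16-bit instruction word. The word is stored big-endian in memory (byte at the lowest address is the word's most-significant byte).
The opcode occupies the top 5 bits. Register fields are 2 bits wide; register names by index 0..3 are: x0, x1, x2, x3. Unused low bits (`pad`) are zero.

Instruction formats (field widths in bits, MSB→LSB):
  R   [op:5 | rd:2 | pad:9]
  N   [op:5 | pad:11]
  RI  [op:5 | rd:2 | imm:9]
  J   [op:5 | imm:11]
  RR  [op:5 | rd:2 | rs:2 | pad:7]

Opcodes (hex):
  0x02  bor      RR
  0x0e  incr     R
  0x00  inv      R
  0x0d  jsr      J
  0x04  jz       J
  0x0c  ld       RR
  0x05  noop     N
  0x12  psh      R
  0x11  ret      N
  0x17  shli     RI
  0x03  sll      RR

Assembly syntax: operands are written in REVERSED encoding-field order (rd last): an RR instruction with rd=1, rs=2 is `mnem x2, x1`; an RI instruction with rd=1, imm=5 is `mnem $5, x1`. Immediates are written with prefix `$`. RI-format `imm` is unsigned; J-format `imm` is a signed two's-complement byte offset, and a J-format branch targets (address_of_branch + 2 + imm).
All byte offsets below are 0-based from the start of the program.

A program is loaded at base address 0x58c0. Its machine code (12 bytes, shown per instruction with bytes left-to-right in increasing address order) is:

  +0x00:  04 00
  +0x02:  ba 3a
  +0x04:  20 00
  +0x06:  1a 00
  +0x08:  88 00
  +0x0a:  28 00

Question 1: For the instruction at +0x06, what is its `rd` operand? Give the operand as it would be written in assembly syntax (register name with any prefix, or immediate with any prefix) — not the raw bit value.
@+06  big-endian(1a 00) = 0x1a00
  op=0x1a00>>11=0x3 ⇒ sll (RR)
  rd: (w>>9)&0x3=0x1 → x1
  rs: (w>>7)&0x3=0x0 → x0

x1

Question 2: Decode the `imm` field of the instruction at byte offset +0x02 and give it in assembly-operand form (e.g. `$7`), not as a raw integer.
$58

[02] ba 3a → 0xba3a
  top 5b → 0x17 → shli [RI]
  [10:9] rd=1 = x1
  [8:0] imm=58 = $58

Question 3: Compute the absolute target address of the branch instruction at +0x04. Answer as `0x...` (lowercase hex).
[04] 20 00 → 0x2000
  opcode bits[15:11]=0x4: jz/J
  [10:0] imm=0 = $0
  target = base 0x58c0 + off 0x04 + 2 + imm 0 = 0x58c6

0x58c6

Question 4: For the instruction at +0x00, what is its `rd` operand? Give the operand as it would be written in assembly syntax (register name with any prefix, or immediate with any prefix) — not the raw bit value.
x2

[00] 04 00 → 0x0400
  op=0x0400>>11=0x0 ⇒ inv (R)
  [10:9] rd=2 = x2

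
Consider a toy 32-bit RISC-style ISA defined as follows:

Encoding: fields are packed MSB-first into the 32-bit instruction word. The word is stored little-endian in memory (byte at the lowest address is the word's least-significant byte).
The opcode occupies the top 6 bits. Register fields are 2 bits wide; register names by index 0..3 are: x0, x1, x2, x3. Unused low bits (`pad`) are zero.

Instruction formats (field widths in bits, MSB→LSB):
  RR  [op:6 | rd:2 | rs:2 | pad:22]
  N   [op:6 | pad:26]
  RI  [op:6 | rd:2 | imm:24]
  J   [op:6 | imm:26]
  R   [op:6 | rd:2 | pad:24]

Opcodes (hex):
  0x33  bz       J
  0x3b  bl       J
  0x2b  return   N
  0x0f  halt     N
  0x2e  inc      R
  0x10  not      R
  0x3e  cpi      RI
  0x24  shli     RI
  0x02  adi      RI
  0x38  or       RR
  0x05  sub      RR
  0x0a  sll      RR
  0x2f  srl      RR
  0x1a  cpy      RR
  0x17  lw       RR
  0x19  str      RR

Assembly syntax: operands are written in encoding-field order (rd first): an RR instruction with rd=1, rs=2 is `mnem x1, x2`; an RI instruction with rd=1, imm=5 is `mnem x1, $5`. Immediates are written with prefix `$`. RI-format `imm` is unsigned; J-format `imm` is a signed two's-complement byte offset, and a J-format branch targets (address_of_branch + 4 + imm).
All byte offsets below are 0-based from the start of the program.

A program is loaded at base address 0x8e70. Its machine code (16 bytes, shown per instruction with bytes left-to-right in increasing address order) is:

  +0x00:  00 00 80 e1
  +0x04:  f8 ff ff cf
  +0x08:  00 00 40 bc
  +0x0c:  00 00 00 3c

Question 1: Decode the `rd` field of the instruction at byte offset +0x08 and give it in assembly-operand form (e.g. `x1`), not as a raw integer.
x0

[08] 00 00 40 bc → 0xbc400000
  top 6b → 0x2f → srl [RR]
  rd@[25:24]=0x0 ⇒ x0
  rs@[23:22]=0x1 ⇒ x1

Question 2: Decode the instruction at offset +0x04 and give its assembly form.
@+04  little-endian(f8 ff ff cf) = 0xcffffff8
  op=0xcffffff8>>26=0x33 ⇒ bz (J)
  imm@[25:0]=0x3fffff8 (s26→-8) ⇒ $-8

bz $-8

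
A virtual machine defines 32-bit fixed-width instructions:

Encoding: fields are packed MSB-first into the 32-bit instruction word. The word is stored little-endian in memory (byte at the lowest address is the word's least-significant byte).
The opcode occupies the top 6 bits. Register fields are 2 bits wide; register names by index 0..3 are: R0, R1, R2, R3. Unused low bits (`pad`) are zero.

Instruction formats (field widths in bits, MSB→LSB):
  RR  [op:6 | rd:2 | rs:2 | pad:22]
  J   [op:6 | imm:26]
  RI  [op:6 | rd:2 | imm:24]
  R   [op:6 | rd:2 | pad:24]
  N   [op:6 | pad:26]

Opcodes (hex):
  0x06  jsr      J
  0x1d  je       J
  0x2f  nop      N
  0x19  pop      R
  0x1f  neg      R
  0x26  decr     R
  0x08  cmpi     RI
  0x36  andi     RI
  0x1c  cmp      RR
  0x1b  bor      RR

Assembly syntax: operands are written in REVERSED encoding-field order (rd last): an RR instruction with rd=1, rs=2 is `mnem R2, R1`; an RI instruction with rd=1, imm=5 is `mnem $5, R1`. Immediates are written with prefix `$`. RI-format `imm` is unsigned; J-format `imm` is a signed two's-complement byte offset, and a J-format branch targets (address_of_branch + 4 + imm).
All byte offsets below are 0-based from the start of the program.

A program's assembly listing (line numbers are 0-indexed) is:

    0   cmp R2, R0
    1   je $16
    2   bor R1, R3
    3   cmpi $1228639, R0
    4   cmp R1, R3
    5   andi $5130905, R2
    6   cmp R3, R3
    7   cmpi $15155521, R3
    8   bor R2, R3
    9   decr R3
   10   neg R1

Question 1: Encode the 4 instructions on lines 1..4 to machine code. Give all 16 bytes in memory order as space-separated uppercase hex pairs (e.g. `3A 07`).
line 1 (je): pack op=0x1d:6|imm=16:26 = 0x74000010; little→ 10 00 00 74
line 2 (bor): pack op=0x1b:6|rd=3:2|rs=1:2|pad=0:22 = 0x6f400000; little→ 00 00 40 6f
line 3 (cmpi): pack op=0x8:6|rd=0:2|imm=1228639:24 = 0x2012bf5f; little→ 5f bf 12 20
line 4 (cmp): pack op=0x1c:6|rd=3:2|rs=1:2|pad=0:22 = 0x73400000; little→ 00 00 40 73

10 00 00 74 00 00 40 6F 5F BF 12 20 00 00 40 73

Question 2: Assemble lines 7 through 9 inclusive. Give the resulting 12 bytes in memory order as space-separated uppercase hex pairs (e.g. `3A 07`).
L7: cmpi op=0x8:6|rd=3:2|imm=15155521:24 ⇒ 0x23e74141 ⇒ little 41 41 e7 23
L8: bor op=0x1b:6|rd=3:2|rs=2:2|pad=0:22 ⇒ 0x6f800000 ⇒ little 00 00 80 6f
L9: decr op=0x26:6|rd=3:2|pad=0:24 ⇒ 0x9b000000 ⇒ little 00 00 00 9b

41 41 E7 23 00 00 80 6F 00 00 00 9B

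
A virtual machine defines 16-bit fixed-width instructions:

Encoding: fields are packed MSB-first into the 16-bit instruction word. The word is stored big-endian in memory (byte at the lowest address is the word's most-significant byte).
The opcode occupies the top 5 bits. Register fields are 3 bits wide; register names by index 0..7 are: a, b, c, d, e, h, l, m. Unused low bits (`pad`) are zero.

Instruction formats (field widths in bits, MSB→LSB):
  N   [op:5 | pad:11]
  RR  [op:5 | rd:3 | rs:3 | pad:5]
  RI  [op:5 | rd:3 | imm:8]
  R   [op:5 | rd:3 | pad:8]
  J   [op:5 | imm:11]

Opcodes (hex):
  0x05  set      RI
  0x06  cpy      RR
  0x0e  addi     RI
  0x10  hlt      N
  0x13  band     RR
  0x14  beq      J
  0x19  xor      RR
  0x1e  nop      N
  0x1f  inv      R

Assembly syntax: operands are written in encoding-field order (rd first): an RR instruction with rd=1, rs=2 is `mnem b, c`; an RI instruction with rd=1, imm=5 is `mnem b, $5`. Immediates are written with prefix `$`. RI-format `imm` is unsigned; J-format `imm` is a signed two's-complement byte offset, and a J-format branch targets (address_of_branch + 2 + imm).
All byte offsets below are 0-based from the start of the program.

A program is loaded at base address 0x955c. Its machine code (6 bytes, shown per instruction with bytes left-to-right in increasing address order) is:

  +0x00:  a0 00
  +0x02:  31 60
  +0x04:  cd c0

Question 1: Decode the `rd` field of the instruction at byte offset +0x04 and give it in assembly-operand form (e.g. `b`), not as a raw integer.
[04] cd c0 → 0xcdc0
  op=0xcdc0>>11=0x19 ⇒ xor (RR)
  rd@[10:8]=0x5 ⇒ h
  rs@[7:5]=0x6 ⇒ l

h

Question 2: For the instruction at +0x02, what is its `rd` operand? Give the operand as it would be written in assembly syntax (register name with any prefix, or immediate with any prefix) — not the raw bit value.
b

@+02  big-endian(31 60) = 0x3160
  op=0x3160>>11=0x6 ⇒ cpy (RR)
  rd: (w>>8)&0x7=0x1 → b
  rs: (w>>5)&0x7=0x3 → d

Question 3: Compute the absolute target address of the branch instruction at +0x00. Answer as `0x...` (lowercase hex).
@+00  big-endian(a0 00) = 0xa000
  op=0xa000>>11=0x14 ⇒ beq (J)
  imm: (w>>0)&0x7ff=0x0 → $0
  target = base 0x955c + off 0x00 + 2 + imm 0 = 0x955e

0x955e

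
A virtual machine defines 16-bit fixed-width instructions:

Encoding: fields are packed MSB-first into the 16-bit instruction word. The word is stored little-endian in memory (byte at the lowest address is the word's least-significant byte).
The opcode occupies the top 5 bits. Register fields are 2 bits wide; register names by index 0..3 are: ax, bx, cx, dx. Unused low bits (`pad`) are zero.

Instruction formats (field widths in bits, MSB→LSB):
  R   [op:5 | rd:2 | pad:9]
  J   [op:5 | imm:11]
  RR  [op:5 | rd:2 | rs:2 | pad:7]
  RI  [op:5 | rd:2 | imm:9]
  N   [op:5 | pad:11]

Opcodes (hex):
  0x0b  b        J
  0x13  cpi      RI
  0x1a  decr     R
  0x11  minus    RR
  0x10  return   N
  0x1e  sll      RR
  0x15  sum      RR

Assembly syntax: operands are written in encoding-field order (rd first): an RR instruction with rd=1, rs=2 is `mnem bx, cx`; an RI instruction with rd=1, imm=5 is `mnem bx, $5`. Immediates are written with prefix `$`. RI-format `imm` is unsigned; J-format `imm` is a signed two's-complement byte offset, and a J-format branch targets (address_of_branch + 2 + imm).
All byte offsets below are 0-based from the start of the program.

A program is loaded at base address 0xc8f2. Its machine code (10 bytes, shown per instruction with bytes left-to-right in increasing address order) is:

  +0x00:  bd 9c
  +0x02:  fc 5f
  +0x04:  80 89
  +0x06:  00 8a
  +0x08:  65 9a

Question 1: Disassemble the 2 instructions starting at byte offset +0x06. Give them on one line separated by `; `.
off 0x06: read 00 8a as little → 0x8a00
  top 5b → 0x11 → minus [RR]
  [10:9] rd=1 = bx
  [8:7] rs=0 = ax
off 0x08: read 65 9a as little → 0x9a65
  top 5b → 0x13 → cpi [RI]
  [10:9] rd=1 = bx
  [8:0] imm=101 = $101

minus bx, ax; cpi bx, $101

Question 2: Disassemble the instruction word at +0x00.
cpi cx, $189

+0x00: bd 9c ⇒ word 0x9cbd (little)
  top 5b → 0x13 → cpi [RI]
  [10:9] rd=2 = cx
  [8:0] imm=189 = $189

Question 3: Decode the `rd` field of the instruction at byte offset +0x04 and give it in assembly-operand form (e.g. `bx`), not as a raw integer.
@+04  little-endian(80 89) = 0x8980
  top 5b → 0x11 → minus [RR]
  rd: (w>>9)&0x3=0x0 → ax
  rs: (w>>7)&0x3=0x3 → dx

ax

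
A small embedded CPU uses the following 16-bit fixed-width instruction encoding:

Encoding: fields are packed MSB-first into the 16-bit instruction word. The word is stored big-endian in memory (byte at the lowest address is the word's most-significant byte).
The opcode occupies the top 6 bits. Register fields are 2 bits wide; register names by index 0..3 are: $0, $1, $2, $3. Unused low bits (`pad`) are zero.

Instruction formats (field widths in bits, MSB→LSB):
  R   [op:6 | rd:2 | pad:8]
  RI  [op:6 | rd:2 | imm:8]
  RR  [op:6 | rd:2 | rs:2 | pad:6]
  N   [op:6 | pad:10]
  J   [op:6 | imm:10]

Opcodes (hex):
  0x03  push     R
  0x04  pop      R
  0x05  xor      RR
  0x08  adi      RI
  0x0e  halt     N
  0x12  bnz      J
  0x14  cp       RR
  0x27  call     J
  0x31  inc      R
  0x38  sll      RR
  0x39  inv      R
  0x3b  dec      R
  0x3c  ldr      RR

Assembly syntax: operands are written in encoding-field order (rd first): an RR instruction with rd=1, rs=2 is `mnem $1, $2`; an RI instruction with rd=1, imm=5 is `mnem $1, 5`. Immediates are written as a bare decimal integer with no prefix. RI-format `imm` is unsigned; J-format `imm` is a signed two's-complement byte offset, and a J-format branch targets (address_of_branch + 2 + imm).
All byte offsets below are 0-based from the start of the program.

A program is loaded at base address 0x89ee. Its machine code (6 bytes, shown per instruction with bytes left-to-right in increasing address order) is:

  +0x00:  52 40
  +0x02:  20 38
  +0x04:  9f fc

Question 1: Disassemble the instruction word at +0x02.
adi $0, 56

@+02  big-endian(20 38) = 0x2038
  top 6b → 0x8 → adi [RI]
  rd@[9:8]=0x0 ⇒ $0
  imm@[7:0]=0x38 ⇒ 56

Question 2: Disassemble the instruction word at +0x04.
call -4

[04] 9f fc → 0x9ffc
  op=0x9ffc>>10=0x27 ⇒ call (J)
  [9:0] imm=1020 (s10→-4) = -4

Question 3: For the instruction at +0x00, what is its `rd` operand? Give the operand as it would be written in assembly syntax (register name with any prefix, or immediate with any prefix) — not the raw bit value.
$2

@+00  big-endian(52 40) = 0x5240
  opcode bits[15:10]=0x14: cp/RR
  [9:8] rd=2 = $2
  [7:6] rs=1 = $1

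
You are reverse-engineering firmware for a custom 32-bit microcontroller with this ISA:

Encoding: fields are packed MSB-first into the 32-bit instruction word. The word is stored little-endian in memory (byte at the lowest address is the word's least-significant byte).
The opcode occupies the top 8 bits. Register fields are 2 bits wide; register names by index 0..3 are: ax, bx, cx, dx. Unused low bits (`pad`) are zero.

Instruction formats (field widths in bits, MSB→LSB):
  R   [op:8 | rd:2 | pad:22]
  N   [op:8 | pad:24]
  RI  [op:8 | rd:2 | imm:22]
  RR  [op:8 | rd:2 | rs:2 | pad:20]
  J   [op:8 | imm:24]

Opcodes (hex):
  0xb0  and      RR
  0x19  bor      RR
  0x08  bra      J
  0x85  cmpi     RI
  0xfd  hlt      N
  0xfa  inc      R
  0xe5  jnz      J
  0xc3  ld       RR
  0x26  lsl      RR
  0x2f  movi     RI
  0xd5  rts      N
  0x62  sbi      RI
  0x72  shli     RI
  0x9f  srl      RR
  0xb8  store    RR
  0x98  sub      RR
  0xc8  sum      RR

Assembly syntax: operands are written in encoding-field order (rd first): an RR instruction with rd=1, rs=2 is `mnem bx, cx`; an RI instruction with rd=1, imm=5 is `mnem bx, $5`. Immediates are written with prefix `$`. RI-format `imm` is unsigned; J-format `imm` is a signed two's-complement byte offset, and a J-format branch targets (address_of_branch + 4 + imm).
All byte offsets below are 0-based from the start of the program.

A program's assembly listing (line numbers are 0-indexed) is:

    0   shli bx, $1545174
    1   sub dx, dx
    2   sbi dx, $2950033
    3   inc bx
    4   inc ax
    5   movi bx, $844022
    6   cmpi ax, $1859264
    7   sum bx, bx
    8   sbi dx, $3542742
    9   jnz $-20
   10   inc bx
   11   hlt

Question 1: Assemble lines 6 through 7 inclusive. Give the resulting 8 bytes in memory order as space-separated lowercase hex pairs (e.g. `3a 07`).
line 6 (cmpi): pack op=0x85:8|rd=0:2|imm=1859264:22 = 0x851c5ec0; little→ c0 5e 1c 85
line 7 (sum): pack op=0xc8:8|rd=1:2|rs=1:2|pad=0:20 = 0xc8500000; little→ 00 00 50 c8

c0 5e 1c 85 00 00 50 c8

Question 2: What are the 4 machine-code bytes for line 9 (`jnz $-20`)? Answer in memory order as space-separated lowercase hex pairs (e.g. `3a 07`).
ec ff ff e5

9. jnz fields op=0xe5:8|imm=-20:24 → word e5ffffech → ec ff ff e5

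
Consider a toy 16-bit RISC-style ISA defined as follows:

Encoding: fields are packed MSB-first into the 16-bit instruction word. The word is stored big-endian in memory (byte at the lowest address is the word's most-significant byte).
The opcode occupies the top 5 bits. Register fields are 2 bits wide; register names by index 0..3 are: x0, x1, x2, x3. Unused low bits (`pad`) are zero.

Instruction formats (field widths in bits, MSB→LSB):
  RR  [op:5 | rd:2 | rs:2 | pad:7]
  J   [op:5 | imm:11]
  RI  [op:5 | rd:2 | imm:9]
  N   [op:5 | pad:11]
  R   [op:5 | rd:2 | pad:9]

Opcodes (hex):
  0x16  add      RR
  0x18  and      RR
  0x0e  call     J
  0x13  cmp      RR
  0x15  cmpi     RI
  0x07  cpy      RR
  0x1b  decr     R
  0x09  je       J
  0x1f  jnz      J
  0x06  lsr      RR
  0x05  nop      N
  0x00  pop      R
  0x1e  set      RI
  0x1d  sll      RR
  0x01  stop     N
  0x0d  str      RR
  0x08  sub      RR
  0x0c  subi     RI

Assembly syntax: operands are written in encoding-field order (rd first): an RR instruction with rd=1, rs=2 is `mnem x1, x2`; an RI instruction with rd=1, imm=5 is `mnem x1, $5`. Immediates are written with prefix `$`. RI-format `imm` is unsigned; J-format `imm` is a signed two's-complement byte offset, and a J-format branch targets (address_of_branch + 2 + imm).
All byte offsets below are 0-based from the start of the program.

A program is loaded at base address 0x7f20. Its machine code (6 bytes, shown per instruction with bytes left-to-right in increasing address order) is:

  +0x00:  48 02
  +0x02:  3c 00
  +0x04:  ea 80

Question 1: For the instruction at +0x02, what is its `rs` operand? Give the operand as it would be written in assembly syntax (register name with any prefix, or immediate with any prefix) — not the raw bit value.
x0

@+02  big-endian(3c 00) = 0x3c00
  opcode bits[15:11]=0x7: cpy/RR
  rd@[10:9]=0x2 ⇒ x2
  rs@[8:7]=0x0 ⇒ x0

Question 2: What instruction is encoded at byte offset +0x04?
[04] ea 80 → 0xea80
  top 5b → 0x1d → sll [RR]
  rd: (w>>9)&0x3=0x1 → x1
  rs: (w>>7)&0x3=0x1 → x1

sll x1, x1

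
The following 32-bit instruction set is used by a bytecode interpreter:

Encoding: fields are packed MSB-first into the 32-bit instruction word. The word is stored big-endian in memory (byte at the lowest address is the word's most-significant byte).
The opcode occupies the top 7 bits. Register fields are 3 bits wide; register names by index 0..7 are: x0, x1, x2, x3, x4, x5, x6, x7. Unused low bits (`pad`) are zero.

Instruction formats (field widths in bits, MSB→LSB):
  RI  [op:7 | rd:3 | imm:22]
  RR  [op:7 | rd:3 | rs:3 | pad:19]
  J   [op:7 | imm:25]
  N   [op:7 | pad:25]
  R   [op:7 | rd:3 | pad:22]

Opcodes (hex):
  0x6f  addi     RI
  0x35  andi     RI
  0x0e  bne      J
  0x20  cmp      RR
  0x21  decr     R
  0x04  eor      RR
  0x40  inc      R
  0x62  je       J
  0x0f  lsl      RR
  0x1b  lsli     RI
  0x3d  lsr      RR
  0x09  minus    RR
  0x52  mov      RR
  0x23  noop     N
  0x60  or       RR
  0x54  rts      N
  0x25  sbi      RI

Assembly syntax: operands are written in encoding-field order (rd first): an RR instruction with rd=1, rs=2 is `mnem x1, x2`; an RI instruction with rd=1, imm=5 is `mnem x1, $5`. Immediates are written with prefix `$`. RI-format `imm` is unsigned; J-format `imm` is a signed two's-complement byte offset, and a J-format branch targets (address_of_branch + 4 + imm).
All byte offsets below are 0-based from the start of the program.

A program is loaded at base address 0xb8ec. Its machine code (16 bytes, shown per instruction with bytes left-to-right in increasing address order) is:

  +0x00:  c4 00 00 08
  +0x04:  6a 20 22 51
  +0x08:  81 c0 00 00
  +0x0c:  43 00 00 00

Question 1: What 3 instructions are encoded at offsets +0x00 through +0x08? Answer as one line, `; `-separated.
je $8; andi x0, $2105937; inc x7

off 0x00: read c4 00 00 08 as big → 0xc4000008
  op=0xc4000008>>25=0x62 ⇒ je (J)
  [24:0] imm=8 = $8
off 0x04: read 6a 20 22 51 as big → 0x6a202251
  op=0x6a202251>>25=0x35 ⇒ andi (RI)
  [24:22] rd=0 = x0
  [21:0] imm=2105937 = $2105937
off 0x08: read 81 c0 00 00 as big → 0x81c00000
  op=0x81c00000>>25=0x40 ⇒ inc (R)
  [24:22] rd=7 = x7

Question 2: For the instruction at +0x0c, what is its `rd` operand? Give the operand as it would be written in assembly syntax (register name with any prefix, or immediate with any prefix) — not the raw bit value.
x4

[0c] 43 00 00 00 → 0x43000000
  opcode bits[31:25]=0x21: decr/R
  rd@[24:22]=0x4 ⇒ x4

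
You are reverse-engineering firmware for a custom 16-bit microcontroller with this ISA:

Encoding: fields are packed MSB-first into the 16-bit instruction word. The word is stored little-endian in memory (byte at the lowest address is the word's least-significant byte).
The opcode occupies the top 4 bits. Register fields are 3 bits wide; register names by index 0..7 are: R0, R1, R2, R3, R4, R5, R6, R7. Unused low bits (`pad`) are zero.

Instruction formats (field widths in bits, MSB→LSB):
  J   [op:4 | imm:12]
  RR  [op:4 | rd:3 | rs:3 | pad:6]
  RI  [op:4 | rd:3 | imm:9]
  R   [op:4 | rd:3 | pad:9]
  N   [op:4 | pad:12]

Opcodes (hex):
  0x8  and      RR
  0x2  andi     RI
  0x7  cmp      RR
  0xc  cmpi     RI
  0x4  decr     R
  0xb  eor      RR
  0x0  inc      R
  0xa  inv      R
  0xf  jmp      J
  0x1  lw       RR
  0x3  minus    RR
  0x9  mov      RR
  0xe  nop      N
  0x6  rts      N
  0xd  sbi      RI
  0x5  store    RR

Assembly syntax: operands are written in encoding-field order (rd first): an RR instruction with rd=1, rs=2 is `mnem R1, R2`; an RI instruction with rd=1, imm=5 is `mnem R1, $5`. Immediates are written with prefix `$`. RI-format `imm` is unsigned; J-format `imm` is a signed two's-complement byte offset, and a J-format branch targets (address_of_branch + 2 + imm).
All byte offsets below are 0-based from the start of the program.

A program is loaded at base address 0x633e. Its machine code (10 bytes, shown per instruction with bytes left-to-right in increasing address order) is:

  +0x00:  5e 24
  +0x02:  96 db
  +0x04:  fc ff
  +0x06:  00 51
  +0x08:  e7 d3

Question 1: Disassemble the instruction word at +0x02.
+0x02: 96 db ⇒ word 0xdb96 (little)
  op=0xdb96>>12=0xd ⇒ sbi (RI)
  [11:9] rd=5 = R5
  [8:0] imm=406 = $406

sbi R5, $406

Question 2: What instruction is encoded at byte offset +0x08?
[08] e7 d3 → 0xd3e7
  op=0xd3e7>>12=0xd ⇒ sbi (RI)
  rd: (w>>9)&0x7=0x1 → R1
  imm: (w>>0)&0x1ff=0x1e7 → $487

sbi R1, $487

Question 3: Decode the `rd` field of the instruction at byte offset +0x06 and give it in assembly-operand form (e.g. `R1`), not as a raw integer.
R0

@+06  little-endian(00 51) = 0x5100
  top 4b → 0x5 → store [RR]
  rd: (w>>9)&0x7=0x0 → R0
  rs: (w>>6)&0x7=0x4 → R4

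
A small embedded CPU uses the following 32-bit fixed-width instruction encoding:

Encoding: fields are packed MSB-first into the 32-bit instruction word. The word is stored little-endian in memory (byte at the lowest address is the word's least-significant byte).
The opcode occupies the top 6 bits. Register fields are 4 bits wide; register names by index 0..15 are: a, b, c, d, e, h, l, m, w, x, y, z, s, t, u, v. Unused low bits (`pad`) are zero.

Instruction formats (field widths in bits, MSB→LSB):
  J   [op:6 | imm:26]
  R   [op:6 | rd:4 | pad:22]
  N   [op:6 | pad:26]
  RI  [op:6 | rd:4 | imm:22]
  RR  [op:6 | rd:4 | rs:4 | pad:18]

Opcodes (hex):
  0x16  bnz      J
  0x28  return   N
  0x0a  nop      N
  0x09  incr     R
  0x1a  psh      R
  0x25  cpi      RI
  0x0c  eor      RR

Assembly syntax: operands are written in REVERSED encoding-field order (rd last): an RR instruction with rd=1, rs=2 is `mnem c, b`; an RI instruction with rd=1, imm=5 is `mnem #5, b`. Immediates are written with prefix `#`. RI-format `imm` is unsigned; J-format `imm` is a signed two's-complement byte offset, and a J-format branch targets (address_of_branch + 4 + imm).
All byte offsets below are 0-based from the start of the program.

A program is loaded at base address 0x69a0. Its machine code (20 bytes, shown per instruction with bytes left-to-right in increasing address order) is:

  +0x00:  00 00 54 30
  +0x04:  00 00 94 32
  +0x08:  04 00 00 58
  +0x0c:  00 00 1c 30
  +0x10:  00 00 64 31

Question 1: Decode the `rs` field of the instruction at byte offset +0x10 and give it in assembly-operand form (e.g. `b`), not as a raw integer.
x

off 0x10: read 00 00 64 31 as little → 0x31640000
  op=0x31640000>>26=0xc ⇒ eor (RR)
  rd@[25:22]=0x5 ⇒ h
  rs@[21:18]=0x9 ⇒ x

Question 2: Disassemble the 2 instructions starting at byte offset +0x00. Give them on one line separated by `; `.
off 0x00: read 00 00 54 30 as little → 0x30540000
  top 6b → 0xc → eor [RR]
  [25:22] rd=1 = b
  [21:18] rs=5 = h
off 0x04: read 00 00 94 32 as little → 0x32940000
  top 6b → 0xc → eor [RR]
  [25:22] rd=10 = y
  [21:18] rs=5 = h

eor h, b; eor h, y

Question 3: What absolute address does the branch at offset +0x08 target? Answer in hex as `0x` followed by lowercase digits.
+0x08: 04 00 00 58 ⇒ word 0x58000004 (little)
  opcode bits[31:26]=0x16: bnz/J
  [25:0] imm=4 = #4
  target = base 0x69a0 + off 0x08 + 4 + imm 4 = 0x69b0

0x69b0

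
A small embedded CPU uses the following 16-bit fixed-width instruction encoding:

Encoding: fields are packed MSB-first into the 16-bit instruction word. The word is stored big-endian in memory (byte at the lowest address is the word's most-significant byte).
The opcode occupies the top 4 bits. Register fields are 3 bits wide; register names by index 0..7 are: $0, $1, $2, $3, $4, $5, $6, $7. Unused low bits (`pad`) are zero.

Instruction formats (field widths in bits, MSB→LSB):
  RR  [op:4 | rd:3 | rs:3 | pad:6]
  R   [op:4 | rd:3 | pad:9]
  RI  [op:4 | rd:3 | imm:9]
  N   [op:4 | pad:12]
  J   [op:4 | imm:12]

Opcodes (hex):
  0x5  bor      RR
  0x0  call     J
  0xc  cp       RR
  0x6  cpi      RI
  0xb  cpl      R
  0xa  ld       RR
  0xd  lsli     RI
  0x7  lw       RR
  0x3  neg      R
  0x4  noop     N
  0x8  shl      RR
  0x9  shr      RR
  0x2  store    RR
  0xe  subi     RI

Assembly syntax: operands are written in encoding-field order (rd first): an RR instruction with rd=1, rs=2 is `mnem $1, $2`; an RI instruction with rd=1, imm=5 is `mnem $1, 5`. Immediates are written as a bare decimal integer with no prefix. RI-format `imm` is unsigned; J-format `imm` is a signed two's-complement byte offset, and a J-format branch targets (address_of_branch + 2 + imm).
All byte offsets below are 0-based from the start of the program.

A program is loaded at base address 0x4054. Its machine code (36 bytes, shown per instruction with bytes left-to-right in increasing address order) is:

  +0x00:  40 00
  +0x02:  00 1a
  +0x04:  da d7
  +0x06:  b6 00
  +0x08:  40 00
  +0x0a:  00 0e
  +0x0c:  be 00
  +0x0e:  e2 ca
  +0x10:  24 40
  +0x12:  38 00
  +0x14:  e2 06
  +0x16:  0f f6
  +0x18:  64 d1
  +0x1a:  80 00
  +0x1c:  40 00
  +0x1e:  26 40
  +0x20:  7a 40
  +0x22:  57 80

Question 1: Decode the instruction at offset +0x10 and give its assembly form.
+0x10: 24 40 ⇒ word 0x2440 (big)
  op=0x2440>>12=0x2 ⇒ store (RR)
  rd: (w>>9)&0x7=0x2 → $2
  rs: (w>>6)&0x7=0x1 → $1

store $2, $1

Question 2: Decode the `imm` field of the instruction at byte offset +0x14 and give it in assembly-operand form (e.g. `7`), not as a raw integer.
6

[14] e2 06 → 0xe206
  top 4b → 0xe → subi [RI]
  rd: (w>>9)&0x7=0x1 → $1
  imm: (w>>0)&0x1ff=0x6 → 6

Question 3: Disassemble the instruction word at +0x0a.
call 14

@+0a  big-endian(00 0e) = 0x000e
  opcode bits[15:12]=0x0: call/J
  imm@[11:0]=0xe ⇒ 14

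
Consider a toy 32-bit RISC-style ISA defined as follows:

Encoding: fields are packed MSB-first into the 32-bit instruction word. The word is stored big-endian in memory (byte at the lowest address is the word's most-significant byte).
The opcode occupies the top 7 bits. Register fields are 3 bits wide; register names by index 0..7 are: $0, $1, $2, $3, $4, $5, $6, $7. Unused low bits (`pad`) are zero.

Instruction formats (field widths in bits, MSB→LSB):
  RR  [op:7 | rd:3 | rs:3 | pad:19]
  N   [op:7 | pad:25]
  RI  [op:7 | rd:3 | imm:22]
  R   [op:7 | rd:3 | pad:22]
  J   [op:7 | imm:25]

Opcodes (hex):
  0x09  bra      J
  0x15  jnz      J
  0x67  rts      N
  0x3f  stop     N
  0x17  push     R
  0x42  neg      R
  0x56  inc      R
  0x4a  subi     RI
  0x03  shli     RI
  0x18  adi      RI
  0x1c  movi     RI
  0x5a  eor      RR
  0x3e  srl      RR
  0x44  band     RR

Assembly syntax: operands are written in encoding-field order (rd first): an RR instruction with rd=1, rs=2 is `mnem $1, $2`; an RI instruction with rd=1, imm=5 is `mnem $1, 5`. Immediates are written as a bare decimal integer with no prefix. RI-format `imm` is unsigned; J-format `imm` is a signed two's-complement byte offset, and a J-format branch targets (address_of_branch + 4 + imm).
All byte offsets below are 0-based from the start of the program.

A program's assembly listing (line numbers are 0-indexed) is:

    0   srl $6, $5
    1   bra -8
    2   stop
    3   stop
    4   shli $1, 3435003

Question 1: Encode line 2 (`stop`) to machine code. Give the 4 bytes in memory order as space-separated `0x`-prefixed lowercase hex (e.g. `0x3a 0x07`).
line 2 (stop): pack op=0x3f:7|pad=0:25 = 0x7e000000; big→ 7e 00 00 00

0x7e 0x00 0x00 0x00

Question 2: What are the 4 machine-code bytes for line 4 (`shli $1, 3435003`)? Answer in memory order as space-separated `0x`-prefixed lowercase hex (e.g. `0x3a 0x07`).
0x06 0x74 0x69 0xfb

line 4 (shli): pack op=0x3:7|rd=1:3|imm=3435003:22 = 0x067469fb; big→ 06 74 69 fb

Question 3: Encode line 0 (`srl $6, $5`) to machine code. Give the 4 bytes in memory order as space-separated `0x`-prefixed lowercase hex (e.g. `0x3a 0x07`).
line 0 (srl): pack op=0x3e:7|rd=6:3|rs=5:3|pad=0:19 = 0x7da80000; big→ 7d a8 00 00

0x7d 0xa8 0x00 0x00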